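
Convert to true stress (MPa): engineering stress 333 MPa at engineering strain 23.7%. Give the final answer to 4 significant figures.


sigma_true = sigma_eng * (1 + epsilon_eng)
sigma_true = 333 * (1 + 0.237)
sigma_true = 411.9 MPa


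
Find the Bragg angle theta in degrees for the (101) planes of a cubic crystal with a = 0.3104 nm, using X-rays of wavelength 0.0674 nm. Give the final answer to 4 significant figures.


d = a / sqrt(h^2+k^2+l^2)
d = 0.3104 / sqrt(2) = 0.219486 nm
lambda = 2*d*sin(theta)  =>  sin(theta) = lambda / (2*d)
sin(theta) = 0.0674 / (2 * 0.219486) = 0.153541
theta = 8.832 deg


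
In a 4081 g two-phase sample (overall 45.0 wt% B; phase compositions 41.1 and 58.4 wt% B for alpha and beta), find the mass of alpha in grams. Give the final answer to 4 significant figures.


f_alpha = (C_beta - C0) / (C_beta - C_alpha)
f_alpha = (58.4 - 45.0) / (58.4 - 41.1) = 0.774566
m_alpha = f_alpha * m_total = 0.774566 * 4081 = 3161 g


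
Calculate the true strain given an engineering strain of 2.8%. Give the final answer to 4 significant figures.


epsilon_true = ln(1 + epsilon_eng)
epsilon_true = ln(1 + 0.028)
epsilon_true = 0.02762


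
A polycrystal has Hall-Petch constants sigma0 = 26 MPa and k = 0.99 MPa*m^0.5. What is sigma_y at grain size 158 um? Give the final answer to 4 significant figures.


sigma_y = sigma0 + k / sqrt(d)
d = 158 um = 1.58e-04 m
sigma_y = 26 + 0.99 / sqrt(1.58e-04)
sigma_y = 104.8 MPa


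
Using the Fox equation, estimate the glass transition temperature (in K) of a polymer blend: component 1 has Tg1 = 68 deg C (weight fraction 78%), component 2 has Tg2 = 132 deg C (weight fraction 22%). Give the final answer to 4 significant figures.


1/Tg = w1/Tg1 + w2/Tg2 (in Kelvin)
Tg1 = 341.15 K, Tg2 = 405.15 K
1/Tg = 0.78/341.15 + 0.22/405.15
Tg = 353.4 K


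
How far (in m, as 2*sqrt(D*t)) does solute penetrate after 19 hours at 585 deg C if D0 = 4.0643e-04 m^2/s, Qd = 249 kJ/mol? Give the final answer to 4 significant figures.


Step 1: D = D0 * exp(-Qd/(R*T))
T = 858.15 K
D = 4.0643e-04 * exp(-249e3 / (8.314 * 858.15)) = 2.83194e-19 m^2/s
Step 2: L = 2*sqrt(D*t)
t = 19 h = 68400 s
L = 2*sqrt(2.83194e-19 * 68400) = 2.784e-07 m


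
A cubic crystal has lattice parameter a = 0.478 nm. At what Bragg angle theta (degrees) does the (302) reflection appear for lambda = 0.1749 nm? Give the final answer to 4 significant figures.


d = a / sqrt(h^2+k^2+l^2)
d = 0.478 / sqrt(13) = 0.132573 nm
lambda = 2*d*sin(theta)  =>  sin(theta) = lambda / (2*d)
sin(theta) = 0.1749 / (2 * 0.132573) = 0.659635
theta = 41.27 deg


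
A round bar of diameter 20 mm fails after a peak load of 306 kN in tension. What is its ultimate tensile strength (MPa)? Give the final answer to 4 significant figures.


A0 = pi*(d/2)^2 = pi*(20/2)^2 = 314.159 mm^2
UTS = F_max / A0 = 306*1000 / 314.159
UTS = 974 MPa


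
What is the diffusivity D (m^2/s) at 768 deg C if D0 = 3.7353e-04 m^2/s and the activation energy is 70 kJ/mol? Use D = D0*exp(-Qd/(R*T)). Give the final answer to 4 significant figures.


D = D0 * exp(-Qd / (R*T))
T = 1041.15 K
D = 3.7353e-04 * exp(-70e3 / (8.314 * 1041.15))
D = 1.149e-07 m^2/s


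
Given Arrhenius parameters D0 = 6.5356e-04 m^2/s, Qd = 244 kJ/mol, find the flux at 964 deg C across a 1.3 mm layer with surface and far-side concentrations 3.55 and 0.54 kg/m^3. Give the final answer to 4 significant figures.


Step 1: D = D0 * exp(-Qd/(R*T))
T = 964 + 273.15 = 1237.15 K
D = 6.5356e-04 * exp(-244e3 / (8.314 * 1237.15)) = 3.25691e-14 m^2/s
Step 2: J = D * (C1 - C2) / dx
J = 3.25691e-14 * (3.55 - 0.54) / 1.3e-03
J = 7.541e-11 kg/(m^2*s)


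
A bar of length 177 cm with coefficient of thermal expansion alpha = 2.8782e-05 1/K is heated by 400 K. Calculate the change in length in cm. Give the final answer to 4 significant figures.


dL = L0 * alpha * dT
dL = 177 * 2.8782e-05 * 400
dL = 2.038 cm


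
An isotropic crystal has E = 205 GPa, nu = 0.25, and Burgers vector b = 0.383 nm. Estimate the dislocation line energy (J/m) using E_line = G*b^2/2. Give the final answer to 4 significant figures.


Step 1: G = E / (2*(1+nu))
G = 205 / (2*(1+0.25)) = 82 GPa = 8.2e+10 Pa
Step 2: E_line = G*b^2/2
b = 0.383 nm = 3.83e-10 m
E_line = 0.5 * 8.2e+10 * (3.83e-10)^2 = 6.014e-09 J/m


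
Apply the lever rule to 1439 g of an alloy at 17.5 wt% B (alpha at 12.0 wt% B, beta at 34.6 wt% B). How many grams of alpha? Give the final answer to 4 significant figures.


f_alpha = (C_beta - C0) / (C_beta - C_alpha)
f_alpha = (34.6 - 17.5) / (34.6 - 12.0) = 0.756637
m_alpha = f_alpha * m_total = 0.756637 * 1439 = 1089 g


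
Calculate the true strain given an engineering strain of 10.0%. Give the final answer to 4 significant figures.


epsilon_true = ln(1 + epsilon_eng)
epsilon_true = ln(1 + 0.1)
epsilon_true = 0.09531


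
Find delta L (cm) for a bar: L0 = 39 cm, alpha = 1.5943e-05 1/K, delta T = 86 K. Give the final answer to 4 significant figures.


dL = L0 * alpha * dT
dL = 39 * 1.5943e-05 * 86
dL = 0.05347 cm


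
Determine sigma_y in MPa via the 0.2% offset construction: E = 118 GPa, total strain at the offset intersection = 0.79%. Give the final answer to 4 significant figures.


Offset strain = 0.002
Elastic strain at yield = total_strain - offset = 7.9e-03 - 0.002 = 5.9e-03
sigma_y = E * elastic_strain = 118000 * 5.9e-03
sigma_y = 696.2 MPa


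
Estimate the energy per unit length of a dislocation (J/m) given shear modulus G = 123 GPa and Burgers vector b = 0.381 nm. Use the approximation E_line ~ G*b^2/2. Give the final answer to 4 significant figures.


E = G*b^2/2
b = 0.381 nm = 3.81e-10 m
G = 123 GPa = 1.23e+11 Pa
E = 0.5 * 1.23e+11 * (3.81e-10)^2
E = 8.927e-09 J/m


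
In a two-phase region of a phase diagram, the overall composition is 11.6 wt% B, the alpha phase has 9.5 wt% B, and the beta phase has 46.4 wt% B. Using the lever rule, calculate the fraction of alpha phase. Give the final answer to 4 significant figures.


f_alpha = (C_beta - C0) / (C_beta - C_alpha)
f_alpha = (46.4 - 11.6) / (46.4 - 9.5)
f_alpha = 0.9431


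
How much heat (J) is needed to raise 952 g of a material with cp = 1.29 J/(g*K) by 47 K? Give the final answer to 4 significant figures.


Q = m * cp * dT
Q = 952 * 1.29 * 47
Q = 57720 J


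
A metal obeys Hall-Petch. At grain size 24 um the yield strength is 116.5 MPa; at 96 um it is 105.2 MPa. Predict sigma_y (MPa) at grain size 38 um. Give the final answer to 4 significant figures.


sigma_y = sigma0 + k / sqrt(d)
1/sqrt(d1) = 1/sqrt(2.4e-05) = 204.124;  1/sqrt(d2) = 102.062
k = (sigma1 - sigma2) / (1/sqrt(d1) - 1/sqrt(d2)) = (116.5 - 105.2) / (204.124 - 102.062) = 0.110717 MPa*m^0.5
sigma0 = sigma1 - k/sqrt(d1) = 116.5 - 0.110717*204.124 = 93.9 MPa
sigma_y(d3) = 93.9 + 0.110717 / sqrt(3.8e-05) = 111.9 MPa


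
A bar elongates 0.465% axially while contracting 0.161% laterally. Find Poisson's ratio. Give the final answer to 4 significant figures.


nu = -epsilon_lat / epsilon_axial
Lateral strain is contraction (negative), so using magnitudes:
nu = 0.161 / 0.465
nu = 0.3462


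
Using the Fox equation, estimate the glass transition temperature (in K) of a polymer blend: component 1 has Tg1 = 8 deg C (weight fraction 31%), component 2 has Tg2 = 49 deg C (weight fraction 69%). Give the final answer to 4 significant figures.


1/Tg = w1/Tg1 + w2/Tg2 (in Kelvin)
Tg1 = 281.15 K, Tg2 = 322.15 K
1/Tg = 0.31/281.15 + 0.69/322.15
Tg = 308.2 K


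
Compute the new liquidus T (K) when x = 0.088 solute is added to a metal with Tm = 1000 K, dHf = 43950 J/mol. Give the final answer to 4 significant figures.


dT = R*Tm^2*x / dHf
dT = 8.314 * 1000^2 * 0.088 / 43950
dT = 16.6469 K
T_new = 1000 - 16.6469 = 983.4 K


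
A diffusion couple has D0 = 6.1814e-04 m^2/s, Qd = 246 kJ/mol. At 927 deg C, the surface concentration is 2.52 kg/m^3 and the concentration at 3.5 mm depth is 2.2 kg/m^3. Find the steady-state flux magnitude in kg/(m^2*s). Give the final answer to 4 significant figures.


Step 1: D = D0 * exp(-Qd/(R*T))
T = 927 + 273.15 = 1200.15 K
D = 6.1814e-04 * exp(-246e3 / (8.314 * 1200.15)) = 1.21321e-14 m^2/s
Step 2: J = D * (C1 - C2) / dx
J = 1.21321e-14 * (2.52 - 2.2) / 3.5e-03
J = 1.109e-12 kg/(m^2*s)


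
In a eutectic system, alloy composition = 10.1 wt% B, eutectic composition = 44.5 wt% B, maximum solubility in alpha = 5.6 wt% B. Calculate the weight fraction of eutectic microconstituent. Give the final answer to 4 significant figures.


f_primary = (C_e - C0) / (C_e - C_alpha_max)
f_primary = (44.5 - 10.1) / (44.5 - 5.6)
f_primary = 0.884319
f_eutectic = 1 - 0.884319 = 0.1157


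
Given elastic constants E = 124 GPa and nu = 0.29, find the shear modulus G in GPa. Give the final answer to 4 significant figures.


G = E / (2*(1+nu))
G = 124 / (2*(1+0.29))
G = 48.06 GPa


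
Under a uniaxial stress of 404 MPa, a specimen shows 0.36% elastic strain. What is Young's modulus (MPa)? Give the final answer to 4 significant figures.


E = sigma / epsilon
epsilon = 0.36% = 3.6e-03
E = 404 / 3.6e-03
E = 112200 MPa


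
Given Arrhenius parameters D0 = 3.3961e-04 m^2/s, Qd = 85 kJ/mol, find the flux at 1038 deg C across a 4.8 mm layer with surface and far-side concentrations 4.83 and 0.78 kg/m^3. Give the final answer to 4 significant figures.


Step 1: D = D0 * exp(-Qd/(R*T))
T = 1038 + 273.15 = 1311.15 K
D = 3.3961e-04 * exp(-85e3 / (8.314 * 1311.15)) = 1.39496e-07 m^2/s
Step 2: J = D * (C1 - C2) / dx
J = 1.39496e-07 * (4.83 - 0.78) / 4.8e-03
J = 1.177e-04 kg/(m^2*s)


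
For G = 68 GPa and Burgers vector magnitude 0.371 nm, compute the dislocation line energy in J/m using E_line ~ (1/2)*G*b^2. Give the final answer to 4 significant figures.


E = G*b^2/2
b = 0.371 nm = 3.71e-10 m
G = 68 GPa = 6.8e+10 Pa
E = 0.5 * 6.8e+10 * (3.71e-10)^2
E = 4.68e-09 J/m


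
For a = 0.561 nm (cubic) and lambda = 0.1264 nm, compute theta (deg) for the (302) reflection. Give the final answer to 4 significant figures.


d = a / sqrt(h^2+k^2+l^2)
d = 0.561 / sqrt(13) = 0.155593 nm
lambda = 2*d*sin(theta)  =>  sin(theta) = lambda / (2*d)
sin(theta) = 0.1264 / (2 * 0.155593) = 0.406187
theta = 23.97 deg


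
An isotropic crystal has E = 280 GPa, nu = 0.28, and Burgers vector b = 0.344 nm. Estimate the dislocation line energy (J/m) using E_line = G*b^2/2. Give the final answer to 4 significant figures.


Step 1: G = E / (2*(1+nu))
G = 280 / (2*(1+0.28)) = 109.375 GPa = 1.09375e+11 Pa
Step 2: E_line = G*b^2/2
b = 0.344 nm = 3.44e-10 m
E_line = 0.5 * 1.09375e+11 * (3.44e-10)^2 = 6.472e-09 J/m


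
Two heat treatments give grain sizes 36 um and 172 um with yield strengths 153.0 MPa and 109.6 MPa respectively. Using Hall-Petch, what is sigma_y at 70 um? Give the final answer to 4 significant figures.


sigma_y = sigma0 + k / sqrt(d)
1/sqrt(d1) = 1/sqrt(3.6e-05) = 166.667;  1/sqrt(d2) = 76.2493
k = (sigma1 - sigma2) / (1/sqrt(d1) - 1/sqrt(d2)) = (153.0 - 109.6) / (166.667 - 76.2493) = 0.479996 MPa*m^0.5
sigma0 = sigma1 - k/sqrt(d1) = 153.0 - 0.479996*166.667 = 73.0006 MPa
sigma_y(d3) = 73.0006 + 0.479996 / sqrt(7e-05) = 130.4 MPa


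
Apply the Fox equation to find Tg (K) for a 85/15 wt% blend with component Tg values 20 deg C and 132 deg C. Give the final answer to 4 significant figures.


1/Tg = w1/Tg1 + w2/Tg2 (in Kelvin)
Tg1 = 293.15 K, Tg2 = 405.15 K
1/Tg = 0.85/293.15 + 0.15/405.15
Tg = 305.8 K


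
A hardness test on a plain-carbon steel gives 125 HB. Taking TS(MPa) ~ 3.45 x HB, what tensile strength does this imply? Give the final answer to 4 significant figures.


TS (MPa) = 3.45 * HB
TS = 3.45 * 125
TS = 431.3 MPa


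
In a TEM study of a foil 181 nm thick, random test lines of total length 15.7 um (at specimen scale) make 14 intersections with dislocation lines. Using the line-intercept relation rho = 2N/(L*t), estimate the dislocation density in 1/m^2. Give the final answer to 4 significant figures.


rho = 2N / (L * t)
L = 15.7 um = 1.57e-05 m, t = 181 nm = 1.81e-07 m
rho = 2 * 14 / (1.57e-05 * 1.81e-07)
rho = 9.853e+12 1/m^2


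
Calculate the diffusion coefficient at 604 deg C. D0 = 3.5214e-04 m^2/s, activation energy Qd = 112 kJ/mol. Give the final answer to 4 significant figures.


D = D0 * exp(-Qd / (R*T))
T = 877.15 K
D = 3.5214e-04 * exp(-112e3 / (8.314 * 877.15))
D = 7.531e-11 m^2/s


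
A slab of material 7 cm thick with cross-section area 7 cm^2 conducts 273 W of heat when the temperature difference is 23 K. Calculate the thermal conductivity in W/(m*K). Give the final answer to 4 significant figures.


k = Q*L / (A*dT)
L = 0.07 m, A = 7e-04 m^2
k = 273 * 0.07 / (7e-04 * 23)
k = 1187 W/(m*K)


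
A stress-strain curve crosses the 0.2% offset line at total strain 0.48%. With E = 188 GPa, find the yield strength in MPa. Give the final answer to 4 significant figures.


Offset strain = 0.002
Elastic strain at yield = total_strain - offset = 4.8e-03 - 0.002 = 2.8e-03
sigma_y = E * elastic_strain = 188000 * 2.8e-03
sigma_y = 526.4 MPa


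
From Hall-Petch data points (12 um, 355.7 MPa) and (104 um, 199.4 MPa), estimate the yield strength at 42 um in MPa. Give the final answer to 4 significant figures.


sigma_y = sigma0 + k / sqrt(d)
1/sqrt(d1) = 1/sqrt(1.2e-05) = 288.675;  1/sqrt(d2) = 98.0581
k = (sigma1 - sigma2) / (1/sqrt(d1) - 1/sqrt(d2)) = (355.7 - 199.4) / (288.675 - 98.0581) = 0.819969 MPa*m^0.5
sigma0 = sigma1 - k/sqrt(d1) = 355.7 - 0.819969*288.675 = 118.995 MPa
sigma_y(d3) = 118.995 + 0.819969 / sqrt(4.2e-05) = 245.5 MPa


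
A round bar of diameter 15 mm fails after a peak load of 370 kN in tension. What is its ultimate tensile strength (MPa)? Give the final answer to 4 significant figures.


A0 = pi*(d/2)^2 = pi*(15/2)^2 = 176.715 mm^2
UTS = F_max / A0 = 370*1000 / 176.715
UTS = 2094 MPa


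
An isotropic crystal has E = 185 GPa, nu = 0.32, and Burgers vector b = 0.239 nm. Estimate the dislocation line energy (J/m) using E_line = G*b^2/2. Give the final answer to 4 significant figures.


Step 1: G = E / (2*(1+nu))
G = 185 / (2*(1+0.32)) = 70.0758 GPa = 7.00758e+10 Pa
Step 2: E_line = G*b^2/2
b = 0.239 nm = 2.39e-10 m
E_line = 0.5 * 7.00758e+10 * (2.39e-10)^2 = 2.001e-09 J/m


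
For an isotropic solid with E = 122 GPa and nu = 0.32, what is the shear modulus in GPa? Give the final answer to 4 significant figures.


G = E / (2*(1+nu))
G = 122 / (2*(1+0.32))
G = 46.21 GPa


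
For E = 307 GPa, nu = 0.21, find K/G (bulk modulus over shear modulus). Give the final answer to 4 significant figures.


G = E / (2*(1+nu))
G = 307 / (2*(1+0.21)) = 126.86 GPa
K = E / (3*(1-2*nu))
K = 307 / (3*(1-2*0.21)) = 176.437 GPa
K/G = 176.437 / 126.86 = 1.391


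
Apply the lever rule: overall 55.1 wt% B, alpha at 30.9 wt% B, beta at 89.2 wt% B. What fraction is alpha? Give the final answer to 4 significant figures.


f_alpha = (C_beta - C0) / (C_beta - C_alpha)
f_alpha = (89.2 - 55.1) / (89.2 - 30.9)
f_alpha = 0.5849


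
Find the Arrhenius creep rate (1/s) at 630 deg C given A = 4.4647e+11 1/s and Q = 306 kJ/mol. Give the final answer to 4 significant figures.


rate = A * exp(-Q / (R*T))
T = 630 + 273.15 = 903.15 K
rate = 4.4647e+11 * exp(-306e3 / (8.314 * 903.15))
rate = 8.94e-07 1/s


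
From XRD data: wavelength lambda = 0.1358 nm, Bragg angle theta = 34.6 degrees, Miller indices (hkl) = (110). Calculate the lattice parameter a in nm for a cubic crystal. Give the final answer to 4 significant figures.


d = lambda / (2*sin(theta))
d = 0.1358 / (2*sin(34.6 deg))
d = 0.119575 nm
a = d * sqrt(h^2+k^2+l^2) = 0.119575 * sqrt(2)
a = 0.1691 nm


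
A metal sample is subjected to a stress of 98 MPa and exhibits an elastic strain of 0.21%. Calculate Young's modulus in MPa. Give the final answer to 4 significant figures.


E = sigma / epsilon
epsilon = 0.21% = 2.1e-03
E = 98 / 2.1e-03
E = 46670 MPa


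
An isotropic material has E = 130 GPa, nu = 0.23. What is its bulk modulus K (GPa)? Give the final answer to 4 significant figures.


K = E / (3*(1-2*nu))
K = 130 / (3*(1-2*0.23))
K = 80.25 GPa


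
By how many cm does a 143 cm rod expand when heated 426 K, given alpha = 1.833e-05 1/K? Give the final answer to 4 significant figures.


dL = L0 * alpha * dT
dL = 143 * 1.833e-05 * 426
dL = 1.117 cm


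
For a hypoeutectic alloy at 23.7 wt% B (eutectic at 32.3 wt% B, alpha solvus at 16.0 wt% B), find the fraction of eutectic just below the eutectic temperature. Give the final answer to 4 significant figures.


f_primary = (C_e - C0) / (C_e - C_alpha_max)
f_primary = (32.3 - 23.7) / (32.3 - 16.0)
f_primary = 0.527607
f_eutectic = 1 - 0.527607 = 0.4724


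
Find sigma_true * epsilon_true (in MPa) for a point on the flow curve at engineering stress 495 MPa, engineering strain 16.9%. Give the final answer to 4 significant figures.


sigma_true = sigma_eng * (1 + epsilon_eng)
sigma_true = 495 * (1 + 0.169) = 578.655 MPa
epsilon_true = ln(1 + epsilon_eng)
epsilon_true = ln(1 + 0.169) = 0.156149
sigma_true * epsilon_true = 578.655 * 0.156149 = 90.36 MPa


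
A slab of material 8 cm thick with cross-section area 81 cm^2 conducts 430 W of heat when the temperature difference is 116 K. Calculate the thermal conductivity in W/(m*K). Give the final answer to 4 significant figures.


k = Q*L / (A*dT)
L = 0.08 m, A = 8.1e-03 m^2
k = 430 * 0.08 / (8.1e-03 * 116)
k = 36.61 W/(m*K)


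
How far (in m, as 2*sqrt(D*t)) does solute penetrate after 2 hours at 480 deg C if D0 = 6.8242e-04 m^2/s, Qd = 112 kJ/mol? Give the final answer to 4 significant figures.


Step 1: D = D0 * exp(-Qd/(R*T))
T = 753.15 K
D = 6.8242e-04 * exp(-112e3 / (8.314 * 753.15)) = 1.16419e-11 m^2/s
Step 2: L = 2*sqrt(D*t)
t = 2 h = 7200 s
L = 2*sqrt(1.16419e-11 * 7200) = 5.79e-04 m


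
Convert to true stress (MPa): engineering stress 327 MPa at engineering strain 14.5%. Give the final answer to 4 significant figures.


sigma_true = sigma_eng * (1 + epsilon_eng)
sigma_true = 327 * (1 + 0.145)
sigma_true = 374.4 MPa


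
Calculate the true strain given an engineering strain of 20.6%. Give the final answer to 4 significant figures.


epsilon_true = ln(1 + epsilon_eng)
epsilon_true = ln(1 + 0.206)
epsilon_true = 0.1873


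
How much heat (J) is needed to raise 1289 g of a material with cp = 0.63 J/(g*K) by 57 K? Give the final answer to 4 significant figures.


Q = m * cp * dT
Q = 1289 * 0.63 * 57
Q = 46290 J


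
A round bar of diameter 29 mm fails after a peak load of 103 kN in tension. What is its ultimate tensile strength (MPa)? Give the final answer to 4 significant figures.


A0 = pi*(d/2)^2 = pi*(29/2)^2 = 660.52 mm^2
UTS = F_max / A0 = 103*1000 / 660.52
UTS = 155.9 MPa


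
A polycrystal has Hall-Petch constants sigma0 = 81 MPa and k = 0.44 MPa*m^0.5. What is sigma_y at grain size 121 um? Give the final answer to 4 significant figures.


sigma_y = sigma0 + k / sqrt(d)
d = 121 um = 1.21e-04 m
sigma_y = 81 + 0.44 / sqrt(1.21e-04)
sigma_y = 121 MPa


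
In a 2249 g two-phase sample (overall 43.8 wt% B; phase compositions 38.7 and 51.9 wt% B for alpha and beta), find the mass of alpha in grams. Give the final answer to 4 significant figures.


f_alpha = (C_beta - C0) / (C_beta - C_alpha)
f_alpha = (51.9 - 43.8) / (51.9 - 38.7) = 0.613636
m_alpha = f_alpha * m_total = 0.613636 * 2249 = 1380 g


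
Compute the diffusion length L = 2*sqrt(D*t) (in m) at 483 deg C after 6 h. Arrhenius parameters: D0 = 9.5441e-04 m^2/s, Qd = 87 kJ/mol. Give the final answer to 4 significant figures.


Step 1: D = D0 * exp(-Qd/(R*T))
T = 756.15 K
D = 9.5441e-04 * exp(-87e3 / (8.314 * 756.15)) = 9.32355e-10 m^2/s
Step 2: L = 2*sqrt(D*t)
t = 6 h = 21600 s
L = 2*sqrt(9.32355e-10 * 21600) = 8.975e-03 m


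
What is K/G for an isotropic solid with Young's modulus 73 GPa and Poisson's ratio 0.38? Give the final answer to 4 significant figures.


G = E / (2*(1+nu))
G = 73 / (2*(1+0.38)) = 26.4493 GPa
K = E / (3*(1-2*nu))
K = 73 / (3*(1-2*0.38)) = 101.389 GPa
K/G = 101.389 / 26.4493 = 3.833


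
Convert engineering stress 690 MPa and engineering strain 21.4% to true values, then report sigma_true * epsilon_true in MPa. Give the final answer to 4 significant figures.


sigma_true = sigma_eng * (1 + epsilon_eng)
sigma_true = 690 * (1 + 0.214) = 837.66 MPa
epsilon_true = ln(1 + epsilon_eng)
epsilon_true = ln(1 + 0.214) = 0.193921
sigma_true * epsilon_true = 837.66 * 0.193921 = 162.4 MPa


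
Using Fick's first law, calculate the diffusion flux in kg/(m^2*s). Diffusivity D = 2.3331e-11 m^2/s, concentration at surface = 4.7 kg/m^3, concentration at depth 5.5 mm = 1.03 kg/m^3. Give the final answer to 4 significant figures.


J = -D * (dC/dx) = D * (C1 - C2) / dx
J = 2.3331e-11 * (4.7 - 1.03) / 5.5e-03
J = 1.557e-08 kg/(m^2*s)


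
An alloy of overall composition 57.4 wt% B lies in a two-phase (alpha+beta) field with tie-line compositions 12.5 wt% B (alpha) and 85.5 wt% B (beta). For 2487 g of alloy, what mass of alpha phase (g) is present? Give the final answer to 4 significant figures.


f_alpha = (C_beta - C0) / (C_beta - C_alpha)
f_alpha = (85.5 - 57.4) / (85.5 - 12.5) = 0.384932
m_alpha = f_alpha * m_total = 0.384932 * 2487 = 957.3 g


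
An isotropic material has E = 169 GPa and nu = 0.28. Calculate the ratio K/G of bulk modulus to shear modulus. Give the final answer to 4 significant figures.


G = E / (2*(1+nu))
G = 169 / (2*(1+0.28)) = 66.0156 GPa
K = E / (3*(1-2*nu))
K = 169 / (3*(1-2*0.28)) = 128.03 GPa
K/G = 128.03 / 66.0156 = 1.939


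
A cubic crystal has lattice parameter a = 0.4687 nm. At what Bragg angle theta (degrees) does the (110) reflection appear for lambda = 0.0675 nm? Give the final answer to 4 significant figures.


d = a / sqrt(h^2+k^2+l^2)
d = 0.4687 / sqrt(2) = 0.331421 nm
lambda = 2*d*sin(theta)  =>  sin(theta) = lambda / (2*d)
sin(theta) = 0.0675 / (2 * 0.331421) = 0.101834
theta = 5.845 deg


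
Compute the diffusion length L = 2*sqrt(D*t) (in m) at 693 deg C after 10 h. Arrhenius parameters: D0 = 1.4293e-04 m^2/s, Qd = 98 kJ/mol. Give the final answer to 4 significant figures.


Step 1: D = D0 * exp(-Qd/(R*T))
T = 966.15 K
D = 1.4293e-04 * exp(-98e3 / (8.314 * 966.15)) = 7.18767e-10 m^2/s
Step 2: L = 2*sqrt(D*t)
t = 10 h = 36000 s
L = 2*sqrt(7.18767e-10 * 36000) = 0.01017 m


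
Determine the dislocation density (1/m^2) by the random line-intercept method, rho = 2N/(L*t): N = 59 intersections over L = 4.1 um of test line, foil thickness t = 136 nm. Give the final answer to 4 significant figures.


rho = 2N / (L * t)
L = 4.1 um = 4.1e-06 m, t = 136 nm = 1.36e-07 m
rho = 2 * 59 / (4.1e-06 * 1.36e-07)
rho = 2.116e+14 1/m^2


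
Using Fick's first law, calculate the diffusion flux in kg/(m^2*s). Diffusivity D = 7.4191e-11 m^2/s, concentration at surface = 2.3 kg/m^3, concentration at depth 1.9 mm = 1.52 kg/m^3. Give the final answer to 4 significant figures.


J = -D * (dC/dx) = D * (C1 - C2) / dx
J = 7.4191e-11 * (2.3 - 1.52) / 1.9e-03
J = 3.046e-08 kg/(m^2*s)


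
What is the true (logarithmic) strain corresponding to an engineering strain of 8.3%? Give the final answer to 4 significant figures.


epsilon_true = ln(1 + epsilon_eng)
epsilon_true = ln(1 + 0.083)
epsilon_true = 0.07973


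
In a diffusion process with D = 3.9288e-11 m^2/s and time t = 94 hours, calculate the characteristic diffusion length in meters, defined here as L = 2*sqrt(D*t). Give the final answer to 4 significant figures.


t = 94 hr = 338400 s
Diffusion length = 2*sqrt(D*t)
= 2*sqrt(3.9288e-11 * 338400)
= 7.292e-03 m


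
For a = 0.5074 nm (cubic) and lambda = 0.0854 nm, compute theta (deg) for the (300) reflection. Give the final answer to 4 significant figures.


d = a / sqrt(h^2+k^2+l^2)
d = 0.5074 / sqrt(9) = 0.169133 nm
lambda = 2*d*sin(theta)  =>  sin(theta) = lambda / (2*d)
sin(theta) = 0.0854 / (2 * 0.169133) = 0.252464
theta = 14.62 deg


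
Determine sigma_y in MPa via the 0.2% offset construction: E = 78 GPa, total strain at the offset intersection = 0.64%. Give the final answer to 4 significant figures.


Offset strain = 0.002
Elastic strain at yield = total_strain - offset = 6.4e-03 - 0.002 = 4.4e-03
sigma_y = E * elastic_strain = 78000 * 4.4e-03
sigma_y = 343.2 MPa


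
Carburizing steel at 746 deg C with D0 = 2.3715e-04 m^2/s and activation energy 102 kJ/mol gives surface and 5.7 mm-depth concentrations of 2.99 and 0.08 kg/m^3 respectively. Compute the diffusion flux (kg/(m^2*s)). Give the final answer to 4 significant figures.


Step 1: D = D0 * exp(-Qd/(R*T))
T = 746 + 273.15 = 1019.15 K
D = 2.3715e-04 * exp(-102e3 / (8.314 * 1019.15)) = 1.40286e-09 m^2/s
Step 2: J = D * (C1 - C2) / dx
J = 1.40286e-09 * (2.99 - 0.08) / 5.7e-03
J = 7.162e-07 kg/(m^2*s)


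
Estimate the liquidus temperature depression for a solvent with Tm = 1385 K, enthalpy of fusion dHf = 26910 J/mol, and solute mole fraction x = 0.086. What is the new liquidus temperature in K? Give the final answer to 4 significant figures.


dT = R*Tm^2*x / dHf
dT = 8.314 * 1385^2 * 0.086 / 26910
dT = 50.9676 K
T_new = 1385 - 50.9676 = 1334 K


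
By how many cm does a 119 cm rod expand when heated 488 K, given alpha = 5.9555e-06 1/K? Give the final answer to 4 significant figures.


dL = L0 * alpha * dT
dL = 119 * 5.9555e-06 * 488
dL = 0.3458 cm


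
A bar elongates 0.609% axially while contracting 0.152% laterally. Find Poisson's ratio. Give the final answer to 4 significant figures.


nu = -epsilon_lat / epsilon_axial
Lateral strain is contraction (negative), so using magnitudes:
nu = 0.152 / 0.609
nu = 0.2496


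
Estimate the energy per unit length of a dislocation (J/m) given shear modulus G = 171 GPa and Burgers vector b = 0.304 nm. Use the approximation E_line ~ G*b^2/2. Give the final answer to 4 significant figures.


E = G*b^2/2
b = 0.304 nm = 3.04e-10 m
G = 171 GPa = 1.71e+11 Pa
E = 0.5 * 1.71e+11 * (3.04e-10)^2
E = 7.902e-09 J/m


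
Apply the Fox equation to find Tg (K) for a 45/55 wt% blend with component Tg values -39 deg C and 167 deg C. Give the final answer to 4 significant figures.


1/Tg = w1/Tg1 + w2/Tg2 (in Kelvin)
Tg1 = 234.15 K, Tg2 = 440.15 K
1/Tg = 0.45/234.15 + 0.55/440.15
Tg = 315.3 K


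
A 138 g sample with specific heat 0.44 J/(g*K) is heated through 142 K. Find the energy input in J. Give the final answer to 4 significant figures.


Q = m * cp * dT
Q = 138 * 0.44 * 142
Q = 8622 J


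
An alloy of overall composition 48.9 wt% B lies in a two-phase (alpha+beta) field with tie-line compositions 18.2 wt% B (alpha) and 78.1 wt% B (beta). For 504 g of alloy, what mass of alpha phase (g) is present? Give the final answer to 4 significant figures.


f_alpha = (C_beta - C0) / (C_beta - C_alpha)
f_alpha = (78.1 - 48.9) / (78.1 - 18.2) = 0.487479
m_alpha = f_alpha * m_total = 0.487479 * 504 = 245.7 g


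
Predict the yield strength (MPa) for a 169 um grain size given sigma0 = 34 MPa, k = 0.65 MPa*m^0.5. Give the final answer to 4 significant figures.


sigma_y = sigma0 + k / sqrt(d)
d = 169 um = 1.69e-04 m
sigma_y = 34 + 0.65 / sqrt(1.69e-04)
sigma_y = 84 MPa


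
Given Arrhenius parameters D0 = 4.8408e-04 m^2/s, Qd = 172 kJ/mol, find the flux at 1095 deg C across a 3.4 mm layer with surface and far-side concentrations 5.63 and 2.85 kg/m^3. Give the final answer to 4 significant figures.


Step 1: D = D0 * exp(-Qd/(R*T))
T = 1095 + 273.15 = 1368.15 K
D = 4.8408e-04 * exp(-172e3 / (8.314 * 1368.15)) = 1.31186e-10 m^2/s
Step 2: J = D * (C1 - C2) / dx
J = 1.31186e-10 * (5.63 - 2.85) / 3.4e-03
J = 1.073e-07 kg/(m^2*s)


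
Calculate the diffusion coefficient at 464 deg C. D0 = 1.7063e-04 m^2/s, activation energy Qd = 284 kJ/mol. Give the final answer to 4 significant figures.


D = D0 * exp(-Qd / (R*T))
T = 737.15 K
D = 1.7063e-04 * exp(-284e3 / (8.314 * 737.15))
D = 1.279e-24 m^2/s


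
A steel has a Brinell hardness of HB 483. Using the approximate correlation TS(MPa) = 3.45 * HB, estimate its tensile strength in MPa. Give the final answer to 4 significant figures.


TS (MPa) = 3.45 * HB
TS = 3.45 * 483
TS = 1666 MPa


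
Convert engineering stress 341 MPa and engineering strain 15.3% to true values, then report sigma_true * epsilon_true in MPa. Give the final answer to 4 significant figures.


sigma_true = sigma_eng * (1 + epsilon_eng)
sigma_true = 341 * (1 + 0.153) = 393.173 MPa
epsilon_true = ln(1 + epsilon_eng)
epsilon_true = ln(1 + 0.153) = 0.142367
sigma_true * epsilon_true = 393.173 * 0.142367 = 55.97 MPa


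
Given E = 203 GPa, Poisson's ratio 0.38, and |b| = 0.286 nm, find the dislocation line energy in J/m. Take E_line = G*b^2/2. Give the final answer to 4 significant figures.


Step 1: G = E / (2*(1+nu))
G = 203 / (2*(1+0.38)) = 73.5507 GPa = 7.35507e+10 Pa
Step 2: E_line = G*b^2/2
b = 0.286 nm = 2.86e-10 m
E_line = 0.5 * 7.35507e+10 * (2.86e-10)^2 = 3.008e-09 J/m


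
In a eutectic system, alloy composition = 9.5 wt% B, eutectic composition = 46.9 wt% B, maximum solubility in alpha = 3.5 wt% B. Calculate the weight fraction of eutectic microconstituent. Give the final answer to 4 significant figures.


f_primary = (C_e - C0) / (C_e - C_alpha_max)
f_primary = (46.9 - 9.5) / (46.9 - 3.5)
f_primary = 0.861751
f_eutectic = 1 - 0.861751 = 0.1382


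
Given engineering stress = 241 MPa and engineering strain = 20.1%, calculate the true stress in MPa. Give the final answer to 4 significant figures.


sigma_true = sigma_eng * (1 + epsilon_eng)
sigma_true = 241 * (1 + 0.201)
sigma_true = 289.4 MPa


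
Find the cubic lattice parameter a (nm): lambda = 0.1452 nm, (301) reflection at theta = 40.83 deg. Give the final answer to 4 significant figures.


d = lambda / (2*sin(theta))
d = 0.1452 / (2*sin(40.83 deg))
d = 0.11104 nm
a = d * sqrt(h^2+k^2+l^2) = 0.11104 * sqrt(10)
a = 0.3511 nm


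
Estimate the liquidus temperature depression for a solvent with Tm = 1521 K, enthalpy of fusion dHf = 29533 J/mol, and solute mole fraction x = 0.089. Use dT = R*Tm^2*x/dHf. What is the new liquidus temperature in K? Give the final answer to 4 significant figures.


dT = R*Tm^2*x / dHf
dT = 8.314 * 1521^2 * 0.089 / 29533
dT = 57.963 K
T_new = 1521 - 57.963 = 1463 K


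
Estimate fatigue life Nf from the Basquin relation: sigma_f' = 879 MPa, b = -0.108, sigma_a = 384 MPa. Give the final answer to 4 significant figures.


sigma_a = sigma_f' * (2*Nf)^b
2*Nf = (sigma_a / sigma_f')^(1/b)
2*Nf = (384 / 879)^(1/-0.108)
2*Nf = 2138.77
Nf = 1069 cycles


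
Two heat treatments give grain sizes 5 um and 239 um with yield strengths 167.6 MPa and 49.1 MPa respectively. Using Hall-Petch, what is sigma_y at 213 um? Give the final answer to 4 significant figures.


sigma_y = sigma0 + k / sqrt(d)
1/sqrt(d1) = 1/sqrt(5e-06) = 447.214;  1/sqrt(d2) = 64.6846
k = (sigma1 - sigma2) / (1/sqrt(d1) - 1/sqrt(d2)) = (167.6 - 49.1) / (447.214 - 64.6846) = 0.30978 MPa*m^0.5
sigma0 = sigma1 - k/sqrt(d1) = 167.6 - 0.30978*447.214 = 29.062 MPa
sigma_y(d3) = 29.062 + 0.30978 / sqrt(2.13e-04) = 50.29 MPa


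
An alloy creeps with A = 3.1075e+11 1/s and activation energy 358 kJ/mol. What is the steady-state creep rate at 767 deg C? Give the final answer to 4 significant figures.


rate = A * exp(-Q / (R*T))
T = 767 + 273.15 = 1040.15 K
rate = 3.1075e+11 * exp(-358e3 / (8.314 * 1040.15))
rate = 3.263e-07 1/s


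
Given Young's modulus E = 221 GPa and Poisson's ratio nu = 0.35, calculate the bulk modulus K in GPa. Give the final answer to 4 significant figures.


K = E / (3*(1-2*nu))
K = 221 / (3*(1-2*0.35))
K = 245.6 GPa


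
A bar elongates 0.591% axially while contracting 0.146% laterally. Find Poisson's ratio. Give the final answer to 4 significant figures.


nu = -epsilon_lat / epsilon_axial
Lateral strain is contraction (negative), so using magnitudes:
nu = 0.146 / 0.591
nu = 0.247


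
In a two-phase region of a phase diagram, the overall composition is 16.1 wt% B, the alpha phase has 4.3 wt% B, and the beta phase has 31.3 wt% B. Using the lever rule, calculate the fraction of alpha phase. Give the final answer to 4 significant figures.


f_alpha = (C_beta - C0) / (C_beta - C_alpha)
f_alpha = (31.3 - 16.1) / (31.3 - 4.3)
f_alpha = 0.563


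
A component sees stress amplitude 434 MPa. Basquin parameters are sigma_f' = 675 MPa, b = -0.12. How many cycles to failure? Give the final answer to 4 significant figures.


sigma_a = sigma_f' * (2*Nf)^b
2*Nf = (sigma_a / sigma_f')^(1/b)
2*Nf = (434 / 675)^(1/-0.12)
2*Nf = 39.6689
Nf = 19.83 cycles


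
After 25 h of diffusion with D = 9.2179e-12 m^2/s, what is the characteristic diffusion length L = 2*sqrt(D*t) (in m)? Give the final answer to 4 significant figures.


t = 25 hr = 90000 s
Diffusion length = 2*sqrt(D*t)
= 2*sqrt(9.2179e-12 * 90000)
= 1.822e-03 m


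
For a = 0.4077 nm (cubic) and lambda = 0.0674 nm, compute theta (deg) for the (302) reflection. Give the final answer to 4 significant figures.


d = a / sqrt(h^2+k^2+l^2)
d = 0.4077 / sqrt(13) = 0.113076 nm
lambda = 2*d*sin(theta)  =>  sin(theta) = lambda / (2*d)
sin(theta) = 0.0674 / (2 * 0.113076) = 0.298031
theta = 17.34 deg


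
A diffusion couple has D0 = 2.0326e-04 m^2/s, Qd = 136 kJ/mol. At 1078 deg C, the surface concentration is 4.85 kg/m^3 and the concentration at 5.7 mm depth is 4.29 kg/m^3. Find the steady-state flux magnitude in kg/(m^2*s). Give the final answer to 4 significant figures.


Step 1: D = D0 * exp(-Qd/(R*T))
T = 1078 + 273.15 = 1351.15 K
D = 2.0326e-04 * exp(-136e3 / (8.314 * 1351.15)) = 1.1225e-09 m^2/s
Step 2: J = D * (C1 - C2) / dx
J = 1.1225e-09 * (4.85 - 4.29) / 5.7e-03
J = 1.103e-07 kg/(m^2*s)


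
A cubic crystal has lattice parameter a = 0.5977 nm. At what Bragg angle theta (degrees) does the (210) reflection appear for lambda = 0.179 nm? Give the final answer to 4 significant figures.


d = a / sqrt(h^2+k^2+l^2)
d = 0.5977 / sqrt(5) = 0.2673 nm
lambda = 2*d*sin(theta)  =>  sin(theta) = lambda / (2*d)
sin(theta) = 0.179 / (2 * 0.2673) = 0.33483
theta = 19.56 deg


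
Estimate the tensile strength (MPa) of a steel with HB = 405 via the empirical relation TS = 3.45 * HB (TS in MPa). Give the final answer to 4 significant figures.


TS (MPa) = 3.45 * HB
TS = 3.45 * 405
TS = 1397 MPa


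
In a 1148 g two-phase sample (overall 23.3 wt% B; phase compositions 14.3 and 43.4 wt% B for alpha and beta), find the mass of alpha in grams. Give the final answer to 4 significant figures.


f_alpha = (C_beta - C0) / (C_beta - C_alpha)
f_alpha = (43.4 - 23.3) / (43.4 - 14.3) = 0.690722
m_alpha = f_alpha * m_total = 0.690722 * 1148 = 792.9 g


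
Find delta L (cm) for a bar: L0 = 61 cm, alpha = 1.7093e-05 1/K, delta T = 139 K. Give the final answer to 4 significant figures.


dL = L0 * alpha * dT
dL = 61 * 1.7093e-05 * 139
dL = 0.1449 cm


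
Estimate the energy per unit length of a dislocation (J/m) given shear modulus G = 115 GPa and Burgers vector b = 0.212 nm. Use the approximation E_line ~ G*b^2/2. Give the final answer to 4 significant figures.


E = G*b^2/2
b = 0.212 nm = 2.12e-10 m
G = 115 GPa = 1.15e+11 Pa
E = 0.5 * 1.15e+11 * (2.12e-10)^2
E = 2.584e-09 J/m


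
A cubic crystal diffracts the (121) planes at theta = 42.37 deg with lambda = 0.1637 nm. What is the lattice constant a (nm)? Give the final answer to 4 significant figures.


d = lambda / (2*sin(theta))
d = 0.1637 / (2*sin(42.37 deg))
d = 0.121454 nm
a = d * sqrt(h^2+k^2+l^2) = 0.121454 * sqrt(6)
a = 0.2975 nm


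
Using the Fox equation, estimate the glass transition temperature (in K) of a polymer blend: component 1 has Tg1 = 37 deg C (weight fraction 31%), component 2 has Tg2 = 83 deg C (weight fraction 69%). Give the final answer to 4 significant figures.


1/Tg = w1/Tg1 + w2/Tg2 (in Kelvin)
Tg1 = 310.15 K, Tg2 = 356.15 K
1/Tg = 0.31/310.15 + 0.69/356.15
Tg = 340.5 K


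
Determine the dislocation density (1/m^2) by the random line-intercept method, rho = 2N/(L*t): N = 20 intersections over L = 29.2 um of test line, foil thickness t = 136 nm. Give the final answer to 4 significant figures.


rho = 2N / (L * t)
L = 29.2 um = 2.92e-05 m, t = 136 nm = 1.36e-07 m
rho = 2 * 20 / (2.92e-05 * 1.36e-07)
rho = 1.007e+13 1/m^2


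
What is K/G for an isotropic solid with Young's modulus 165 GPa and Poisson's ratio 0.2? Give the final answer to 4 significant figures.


G = E / (2*(1+nu))
G = 165 / (2*(1+0.2)) = 68.75 GPa
K = E / (3*(1-2*nu))
K = 165 / (3*(1-2*0.2)) = 91.6667 GPa
K/G = 91.6667 / 68.75 = 1.333


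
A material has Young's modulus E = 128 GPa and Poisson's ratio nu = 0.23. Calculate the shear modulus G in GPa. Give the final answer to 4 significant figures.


G = E / (2*(1+nu))
G = 128 / (2*(1+0.23))
G = 52.03 GPa


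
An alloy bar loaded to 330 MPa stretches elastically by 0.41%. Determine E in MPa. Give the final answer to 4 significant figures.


E = sigma / epsilon
epsilon = 0.41% = 4.1e-03
E = 330 / 4.1e-03
E = 80490 MPa


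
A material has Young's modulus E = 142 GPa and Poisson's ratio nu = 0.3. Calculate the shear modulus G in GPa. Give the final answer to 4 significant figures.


G = E / (2*(1+nu))
G = 142 / (2*(1+0.3))
G = 54.62 GPa


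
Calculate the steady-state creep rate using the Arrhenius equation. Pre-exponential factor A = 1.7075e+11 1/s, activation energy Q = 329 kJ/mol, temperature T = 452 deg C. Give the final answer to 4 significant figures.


rate = A * exp(-Q / (R*T))
T = 452 + 273.15 = 725.15 K
rate = 1.7075e+11 * exp(-329e3 / (8.314 * 725.15))
rate = 3.409e-13 1/s


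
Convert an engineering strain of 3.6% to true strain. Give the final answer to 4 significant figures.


epsilon_true = ln(1 + epsilon_eng)
epsilon_true = ln(1 + 0.036)
epsilon_true = 0.03537


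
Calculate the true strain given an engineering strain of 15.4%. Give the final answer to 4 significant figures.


epsilon_true = ln(1 + epsilon_eng)
epsilon_true = ln(1 + 0.154)
epsilon_true = 0.1432


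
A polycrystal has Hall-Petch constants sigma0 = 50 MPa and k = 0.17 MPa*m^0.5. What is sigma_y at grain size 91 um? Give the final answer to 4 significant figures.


sigma_y = sigma0 + k / sqrt(d)
d = 91 um = 9.1e-05 m
sigma_y = 50 + 0.17 / sqrt(9.1e-05)
sigma_y = 67.82 MPa


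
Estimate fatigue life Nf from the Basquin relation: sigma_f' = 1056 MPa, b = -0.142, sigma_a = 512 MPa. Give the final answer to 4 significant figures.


sigma_a = sigma_f' * (2*Nf)^b
2*Nf = (sigma_a / sigma_f')^(1/b)
2*Nf = (512 / 1056)^(1/-0.142)
2*Nf = 163.697
Nf = 81.85 cycles


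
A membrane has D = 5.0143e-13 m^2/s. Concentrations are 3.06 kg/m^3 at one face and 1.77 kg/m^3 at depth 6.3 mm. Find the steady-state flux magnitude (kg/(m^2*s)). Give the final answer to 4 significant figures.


J = -D * (dC/dx) = D * (C1 - C2) / dx
J = 5.0143e-13 * (3.06 - 1.77) / 6.3e-03
J = 1.027e-10 kg/(m^2*s)


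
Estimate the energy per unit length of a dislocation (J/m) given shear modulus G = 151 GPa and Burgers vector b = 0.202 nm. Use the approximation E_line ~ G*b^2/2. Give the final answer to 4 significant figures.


E = G*b^2/2
b = 0.202 nm = 2.02e-10 m
G = 151 GPa = 1.51e+11 Pa
E = 0.5 * 1.51e+11 * (2.02e-10)^2
E = 3.081e-09 J/m


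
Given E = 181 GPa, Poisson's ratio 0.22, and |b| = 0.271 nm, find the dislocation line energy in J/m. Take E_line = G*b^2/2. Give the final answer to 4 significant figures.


Step 1: G = E / (2*(1+nu))
G = 181 / (2*(1+0.22)) = 74.1803 GPa = 7.41803e+10 Pa
Step 2: E_line = G*b^2/2
b = 0.271 nm = 2.71e-10 m
E_line = 0.5 * 7.41803e+10 * (2.71e-10)^2 = 2.724e-09 J/m


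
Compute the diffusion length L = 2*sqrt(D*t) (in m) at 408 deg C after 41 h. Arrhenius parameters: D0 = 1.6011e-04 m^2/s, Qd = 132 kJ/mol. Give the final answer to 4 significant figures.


Step 1: D = D0 * exp(-Qd/(R*T))
T = 681.15 K
D = 1.6011e-04 * exp(-132e3 / (8.314 * 681.15)) = 1.20644e-14 m^2/s
Step 2: L = 2*sqrt(D*t)
t = 41 h = 147600 s
L = 2*sqrt(1.20644e-14 * 147600) = 8.44e-05 m
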